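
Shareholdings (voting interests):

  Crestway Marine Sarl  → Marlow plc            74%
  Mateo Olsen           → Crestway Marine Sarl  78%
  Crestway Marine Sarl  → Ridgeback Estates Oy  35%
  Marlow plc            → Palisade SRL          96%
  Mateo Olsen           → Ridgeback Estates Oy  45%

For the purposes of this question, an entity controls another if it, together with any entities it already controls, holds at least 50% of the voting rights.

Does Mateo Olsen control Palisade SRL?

Yes

Mateo holds 78% of Crestway, so Mateo controls Crestway.
Crestway holds 74% of Marlow, so Mateo controls Marlow.
Marlow holds 96% of Palisade, so Mateo controls Palisade.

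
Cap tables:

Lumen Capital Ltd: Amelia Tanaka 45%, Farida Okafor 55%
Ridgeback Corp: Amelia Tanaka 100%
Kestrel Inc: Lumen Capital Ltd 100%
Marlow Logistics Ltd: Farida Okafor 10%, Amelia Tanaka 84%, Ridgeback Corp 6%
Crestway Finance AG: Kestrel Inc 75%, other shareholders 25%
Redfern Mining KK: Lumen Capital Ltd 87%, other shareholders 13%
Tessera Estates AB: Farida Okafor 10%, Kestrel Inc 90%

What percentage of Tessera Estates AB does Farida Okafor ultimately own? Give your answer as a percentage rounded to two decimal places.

59.50%

Farida reaches Tessera along 2 paths.
Direct stake: 10% = 10%.
Via Lumen → Kestrel: 55% × 100% × 90% = 49.5%.
Total: 10% + 49.5% = 59.5%.
Rounded: 59.50%.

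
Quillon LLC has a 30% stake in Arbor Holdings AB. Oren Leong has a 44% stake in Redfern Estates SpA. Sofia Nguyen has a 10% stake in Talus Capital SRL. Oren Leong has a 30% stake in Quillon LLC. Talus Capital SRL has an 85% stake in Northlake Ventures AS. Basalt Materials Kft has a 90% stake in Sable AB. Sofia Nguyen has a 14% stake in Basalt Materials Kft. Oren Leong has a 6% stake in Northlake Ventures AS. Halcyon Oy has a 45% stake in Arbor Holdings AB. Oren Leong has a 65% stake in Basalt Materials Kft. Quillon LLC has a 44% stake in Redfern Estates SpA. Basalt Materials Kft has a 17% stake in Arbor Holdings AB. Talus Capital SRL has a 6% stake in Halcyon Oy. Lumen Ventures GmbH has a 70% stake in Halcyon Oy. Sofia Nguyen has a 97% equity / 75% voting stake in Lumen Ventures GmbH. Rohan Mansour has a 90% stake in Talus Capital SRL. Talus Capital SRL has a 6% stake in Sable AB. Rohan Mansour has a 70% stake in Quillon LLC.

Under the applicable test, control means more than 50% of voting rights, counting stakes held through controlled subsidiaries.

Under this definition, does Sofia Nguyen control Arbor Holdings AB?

No

Sofia holds 75% of Lumen, so Sofia controls Lumen.
Lumen holds 70% of Halcyon, so Sofia controls Halcyon.
In Arbor, Sofia's side holds only 45%, not > 50%.
So Sofia does not control Arbor.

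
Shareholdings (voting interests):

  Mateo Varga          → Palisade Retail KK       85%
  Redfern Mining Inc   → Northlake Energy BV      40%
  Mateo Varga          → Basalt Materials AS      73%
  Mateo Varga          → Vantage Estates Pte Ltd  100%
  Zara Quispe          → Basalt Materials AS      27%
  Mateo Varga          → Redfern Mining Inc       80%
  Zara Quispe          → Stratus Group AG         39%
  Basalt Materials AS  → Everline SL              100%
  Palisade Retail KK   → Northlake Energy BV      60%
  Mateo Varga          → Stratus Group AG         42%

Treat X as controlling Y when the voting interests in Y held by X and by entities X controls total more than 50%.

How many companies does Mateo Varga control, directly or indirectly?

Mateo holds 73% of Basalt, so Mateo controls Basalt.
Mateo holds 80% of Redfern, so Mateo controls Redfern.
Mateo holds 100% of Vantage, so Mateo controls Vantage.
Basalt holds 100% of Everline, so Mateo controls Everline.
Mateo holds 85% of Palisade, so Mateo controls Palisade.
Palisade and Redfern together hold 60% + 40% = 100% of Northlake, so Mateo controls Northlake.
No other company's threshold is met.
Mateo controls 6 companies.

6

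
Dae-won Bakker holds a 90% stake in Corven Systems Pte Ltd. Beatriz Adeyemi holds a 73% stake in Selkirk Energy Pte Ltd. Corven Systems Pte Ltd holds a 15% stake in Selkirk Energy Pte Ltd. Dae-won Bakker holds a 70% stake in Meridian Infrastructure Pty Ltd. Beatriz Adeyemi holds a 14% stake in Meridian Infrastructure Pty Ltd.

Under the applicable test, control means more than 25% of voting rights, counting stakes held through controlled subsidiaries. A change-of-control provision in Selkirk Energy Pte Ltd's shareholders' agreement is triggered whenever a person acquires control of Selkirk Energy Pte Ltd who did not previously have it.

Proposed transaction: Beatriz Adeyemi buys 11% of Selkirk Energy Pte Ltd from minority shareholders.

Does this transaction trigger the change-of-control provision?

The purchase changes only Beatriz's holdings, so Beatriz is the only person who could newly come to control Selkirk.
Beatriz holds 73% of Selkirk, so Beatriz controls Selkirk.
So Beatriz already controls Selkirk before the transaction.
After the purchase, Beatriz's direct stake in Selkirk rises to 73% + 11% = 84%.
Beatriz controlled Selkirk already, so this is not a new person acquiring control; every other person's position is unchanged or reduced.
No new person acquires control, so the clause is not triggered.

No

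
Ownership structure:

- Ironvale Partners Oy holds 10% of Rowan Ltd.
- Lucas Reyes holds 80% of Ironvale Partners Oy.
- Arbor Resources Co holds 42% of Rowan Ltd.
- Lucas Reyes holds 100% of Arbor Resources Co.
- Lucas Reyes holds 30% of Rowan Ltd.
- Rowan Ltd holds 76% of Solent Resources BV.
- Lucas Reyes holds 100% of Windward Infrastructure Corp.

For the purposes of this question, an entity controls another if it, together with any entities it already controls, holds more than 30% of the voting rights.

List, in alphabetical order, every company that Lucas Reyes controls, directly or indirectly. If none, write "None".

Arbor Resources Co, Ironvale Partners Oy, Rowan Ltd, Solent Resources BV, Windward Infrastructure Corp

Lucas holds 100% of Windward, so Lucas controls Windward.
Lucas holds 80% of Ironvale, so Lucas controls Ironvale.
Lucas holds 100% of Arbor, so Lucas controls Arbor.
Lucas and Arbor and Ironvale together hold 30% + 42% + 10% = 82% of Rowan, so Lucas controls Rowan.
Rowan holds 76% of Solent, so Lucas controls Solent.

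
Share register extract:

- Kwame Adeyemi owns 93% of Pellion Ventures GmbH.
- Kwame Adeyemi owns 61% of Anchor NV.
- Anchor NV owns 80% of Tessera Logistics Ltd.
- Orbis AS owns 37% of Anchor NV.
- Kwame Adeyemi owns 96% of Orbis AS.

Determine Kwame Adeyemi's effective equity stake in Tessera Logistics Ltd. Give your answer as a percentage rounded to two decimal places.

Kwame reaches Tessera along 2 paths.
Via Orbis → Anchor: 96% × 37% × 80% = 28.416%.
Via Anchor: 61% × 80% = 48.8%.
Total: 28.416% + 48.8% = 77.216%.
Rounded: 77.22%.

77.22%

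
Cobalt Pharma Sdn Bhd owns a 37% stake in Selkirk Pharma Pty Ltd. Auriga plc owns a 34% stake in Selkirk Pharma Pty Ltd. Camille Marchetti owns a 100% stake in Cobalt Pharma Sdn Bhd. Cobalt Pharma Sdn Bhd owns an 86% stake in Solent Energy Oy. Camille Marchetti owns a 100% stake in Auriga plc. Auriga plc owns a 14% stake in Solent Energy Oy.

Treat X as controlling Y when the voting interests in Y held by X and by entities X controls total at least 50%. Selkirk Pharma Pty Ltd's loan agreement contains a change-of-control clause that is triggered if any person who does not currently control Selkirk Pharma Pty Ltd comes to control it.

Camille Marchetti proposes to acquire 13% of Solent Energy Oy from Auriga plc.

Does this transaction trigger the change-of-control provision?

The purchase adds only to Camille's holdings (Auriga's stake shrinks), so Camille is the only person who could newly come to control Selkirk.
Camille holds 100% of Auriga, so Camille controls Auriga.
Camille holds 100% of Cobalt, so Camille controls Cobalt.
Auriga and Cobalt together hold 34% + 37% = 71% of Selkirk, so Camille controls Selkirk.
So Camille already controls Selkirk before the transaction.
After the purchase, Camille holds 13% of Solent directly, and Auriga's stake falls to 1%.
Camille controlled Selkirk already, so this is not a new person acquiring control; every other person's position is unchanged or reduced.
No new person acquires control, so the clause is not triggered.

No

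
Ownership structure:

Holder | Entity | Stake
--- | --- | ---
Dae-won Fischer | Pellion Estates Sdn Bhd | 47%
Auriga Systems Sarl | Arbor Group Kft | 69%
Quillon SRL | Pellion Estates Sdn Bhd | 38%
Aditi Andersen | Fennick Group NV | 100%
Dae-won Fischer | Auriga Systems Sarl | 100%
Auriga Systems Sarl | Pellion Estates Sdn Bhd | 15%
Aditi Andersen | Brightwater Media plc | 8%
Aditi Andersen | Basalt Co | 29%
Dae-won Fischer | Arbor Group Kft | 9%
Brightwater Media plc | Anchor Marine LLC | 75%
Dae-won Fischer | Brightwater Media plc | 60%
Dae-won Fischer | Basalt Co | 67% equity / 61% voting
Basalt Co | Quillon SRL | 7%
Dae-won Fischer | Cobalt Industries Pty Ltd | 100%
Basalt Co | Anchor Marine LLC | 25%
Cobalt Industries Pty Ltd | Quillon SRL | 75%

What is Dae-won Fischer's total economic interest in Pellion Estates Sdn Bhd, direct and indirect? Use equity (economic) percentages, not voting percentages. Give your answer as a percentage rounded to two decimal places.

Dae-won reaches Pellion along 4 paths.
Direct stake: 47% = 47%.
Via Auriga: 100% × 15% = 15%.
Via Cobalt → Quillon: 100% × 75% × 38% = 28.5%.
Via Basalt → Quillon: 67% × 7% × 38% = 1.7822%.
Total: 47% + 15% + 28.5% + 1.7822% = 92.2822%.
Rounded: 92.28%.

92.28%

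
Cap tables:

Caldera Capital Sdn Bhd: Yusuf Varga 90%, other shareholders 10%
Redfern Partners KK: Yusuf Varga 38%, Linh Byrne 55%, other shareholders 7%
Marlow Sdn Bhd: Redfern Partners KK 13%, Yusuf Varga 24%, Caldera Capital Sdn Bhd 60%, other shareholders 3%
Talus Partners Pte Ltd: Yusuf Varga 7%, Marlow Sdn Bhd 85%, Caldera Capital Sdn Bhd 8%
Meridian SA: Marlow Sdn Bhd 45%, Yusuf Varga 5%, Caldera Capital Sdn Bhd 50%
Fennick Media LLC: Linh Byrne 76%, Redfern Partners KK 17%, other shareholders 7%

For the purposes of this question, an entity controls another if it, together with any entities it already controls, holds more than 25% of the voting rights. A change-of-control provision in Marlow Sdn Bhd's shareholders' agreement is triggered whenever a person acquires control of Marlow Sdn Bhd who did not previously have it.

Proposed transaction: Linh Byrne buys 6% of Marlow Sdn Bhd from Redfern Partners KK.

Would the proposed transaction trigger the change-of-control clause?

No

The purchase adds only to Linh's holdings (Redfern's stake shrinks), so Linh is the only person who could newly come to control Marlow.
Linh holds 55% of Redfern, so Linh controls Redfern.
Linh and Redfern together hold 76% + 17% = 93% of Fennick, so Linh controls Fennick.
In Marlow, Linh's side holds only 13%, not > 25%.
So before the transaction, Linh does not control Marlow.
After the purchase, Linh holds 6% of Marlow directly, and Redfern's stake falls to 7%.
After the transaction, Linh's side holds 7% + 6% = 13% of Marlow, not > 25%, so Linh still does not control Marlow.
No new person acquires control, so the clause is not triggered.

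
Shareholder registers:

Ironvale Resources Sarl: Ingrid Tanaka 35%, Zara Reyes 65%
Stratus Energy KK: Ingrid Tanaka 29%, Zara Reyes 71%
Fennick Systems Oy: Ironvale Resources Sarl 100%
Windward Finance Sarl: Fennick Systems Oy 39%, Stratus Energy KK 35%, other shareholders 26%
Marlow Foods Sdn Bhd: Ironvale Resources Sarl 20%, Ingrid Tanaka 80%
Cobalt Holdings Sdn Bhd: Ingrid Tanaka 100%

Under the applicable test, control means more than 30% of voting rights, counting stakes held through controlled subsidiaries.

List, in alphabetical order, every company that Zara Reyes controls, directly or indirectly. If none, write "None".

Zara holds 65% of Ironvale, so Zara controls Ironvale.
Zara holds 71% of Stratus, so Zara controls Stratus.
Ironvale holds 100% of Fennick, so Zara controls Fennick.
Fennick and Stratus together hold 39% + 35% = 74% of Windward, so Zara controls Windward.
No other company's threshold is met.

Fennick Systems Oy, Ironvale Resources Sarl, Stratus Energy KK, Windward Finance Sarl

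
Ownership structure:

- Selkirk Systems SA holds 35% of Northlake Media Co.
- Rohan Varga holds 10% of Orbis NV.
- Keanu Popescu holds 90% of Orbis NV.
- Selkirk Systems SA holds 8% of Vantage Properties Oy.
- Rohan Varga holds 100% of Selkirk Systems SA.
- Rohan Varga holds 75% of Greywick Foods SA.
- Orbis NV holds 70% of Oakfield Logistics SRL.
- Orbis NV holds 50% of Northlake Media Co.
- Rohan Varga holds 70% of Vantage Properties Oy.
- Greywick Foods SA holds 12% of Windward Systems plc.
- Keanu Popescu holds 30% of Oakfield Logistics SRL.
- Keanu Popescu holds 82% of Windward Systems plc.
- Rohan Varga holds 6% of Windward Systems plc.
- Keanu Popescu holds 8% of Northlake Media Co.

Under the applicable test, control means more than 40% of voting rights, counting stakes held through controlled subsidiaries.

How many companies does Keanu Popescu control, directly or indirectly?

Keanu holds 90% of Orbis, so Keanu controls Orbis.
Orbis and Keanu together hold 50% + 8% = 58% of Northlake, so Keanu controls Northlake.
Keanu holds 82% of Windward, so Keanu controls Windward.
Orbis and Keanu together hold 70% + 30% = 100% of Oakfield, so Keanu controls Oakfield.
No other company's threshold is met.
Keanu controls 4 companies.

4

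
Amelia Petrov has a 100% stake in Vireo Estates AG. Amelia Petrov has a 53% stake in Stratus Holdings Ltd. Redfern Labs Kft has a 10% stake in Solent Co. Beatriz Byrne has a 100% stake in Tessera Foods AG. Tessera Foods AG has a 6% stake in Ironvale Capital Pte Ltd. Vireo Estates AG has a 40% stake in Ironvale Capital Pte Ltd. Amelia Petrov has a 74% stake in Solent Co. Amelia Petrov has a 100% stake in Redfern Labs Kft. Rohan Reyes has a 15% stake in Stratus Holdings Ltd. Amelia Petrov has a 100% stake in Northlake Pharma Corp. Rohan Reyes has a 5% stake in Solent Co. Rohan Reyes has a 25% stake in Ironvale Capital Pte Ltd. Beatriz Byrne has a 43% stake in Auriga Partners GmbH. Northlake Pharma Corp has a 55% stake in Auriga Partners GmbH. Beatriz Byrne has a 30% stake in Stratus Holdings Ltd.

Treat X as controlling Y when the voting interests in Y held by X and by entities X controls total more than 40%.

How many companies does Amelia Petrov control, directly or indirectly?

6

Amelia holds 53% of Stratus, so Amelia controls Stratus.
Amelia holds 100% of Redfern, so Amelia controls Redfern.
Redfern and Amelia together hold 10% + 74% = 84% of Solent, so Amelia controls Solent.
Amelia holds 100% of Vireo, so Amelia controls Vireo.
Amelia holds 100% of Northlake, so Amelia controls Northlake.
Northlake holds 55% of Auriga, so Amelia controls Auriga.
No other company's threshold is met.
Amelia controls 6 companies.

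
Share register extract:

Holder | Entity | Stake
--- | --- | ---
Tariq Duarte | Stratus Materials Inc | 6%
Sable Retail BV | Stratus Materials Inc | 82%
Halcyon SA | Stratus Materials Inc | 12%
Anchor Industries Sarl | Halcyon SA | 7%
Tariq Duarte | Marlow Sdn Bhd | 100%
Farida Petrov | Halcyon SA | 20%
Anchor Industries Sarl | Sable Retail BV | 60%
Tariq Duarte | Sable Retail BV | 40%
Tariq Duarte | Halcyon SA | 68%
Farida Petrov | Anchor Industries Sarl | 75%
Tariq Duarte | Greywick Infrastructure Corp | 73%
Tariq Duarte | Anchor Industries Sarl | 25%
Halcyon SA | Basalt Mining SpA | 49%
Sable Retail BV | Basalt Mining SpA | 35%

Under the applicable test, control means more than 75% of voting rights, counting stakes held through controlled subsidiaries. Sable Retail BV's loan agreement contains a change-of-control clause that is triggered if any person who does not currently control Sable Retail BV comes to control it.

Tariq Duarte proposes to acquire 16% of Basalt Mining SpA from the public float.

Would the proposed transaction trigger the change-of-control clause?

No

The purchase changes only Tariq's holdings, so Tariq is the only person who could newly come to control Sable.
Tariq holds 100% of Marlow, so Tariq controls Marlow.
In Sable, Tariq's side holds only 40%, not > 75%.
So before the transaction, Tariq does not control Sable.
After the purchase, Tariq holds 16% of Basalt directly.
Tariq's side now holds 16% of Basalt, not > 75%, so Tariq still does not control Basalt.
After the transaction, Tariq's side holds 40% of Sable, not > 75%, so Tariq still does not control Sable.
No new person acquires control, so the clause is not triggered.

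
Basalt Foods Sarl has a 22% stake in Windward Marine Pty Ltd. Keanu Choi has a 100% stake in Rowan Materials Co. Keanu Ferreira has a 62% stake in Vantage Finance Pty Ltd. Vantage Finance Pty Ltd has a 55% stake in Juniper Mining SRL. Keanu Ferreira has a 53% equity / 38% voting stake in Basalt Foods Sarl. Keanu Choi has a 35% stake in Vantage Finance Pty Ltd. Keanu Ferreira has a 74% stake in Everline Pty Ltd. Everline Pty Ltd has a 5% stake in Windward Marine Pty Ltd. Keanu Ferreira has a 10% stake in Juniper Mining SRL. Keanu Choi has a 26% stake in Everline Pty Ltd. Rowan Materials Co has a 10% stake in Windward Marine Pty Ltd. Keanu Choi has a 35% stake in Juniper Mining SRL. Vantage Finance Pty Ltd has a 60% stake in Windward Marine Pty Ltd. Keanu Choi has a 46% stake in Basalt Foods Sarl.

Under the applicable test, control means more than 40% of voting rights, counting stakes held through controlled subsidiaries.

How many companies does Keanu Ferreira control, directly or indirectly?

4

Keanu Ferreira holds 62% of Vantage, so Keanu Ferreira controls Vantage.
Keanu Ferreira holds 74% of Everline, so Keanu Ferreira controls Everline.
Keanu Ferreira and Vantage together hold 10% + 55% = 65% of Juniper, so Keanu Ferreira controls Juniper.
Vantage and Everline together hold 60% + 5% = 65% of Windward, so Keanu Ferreira controls Windward.
No other company's threshold is met.
Keanu Ferreira controls 4 companies.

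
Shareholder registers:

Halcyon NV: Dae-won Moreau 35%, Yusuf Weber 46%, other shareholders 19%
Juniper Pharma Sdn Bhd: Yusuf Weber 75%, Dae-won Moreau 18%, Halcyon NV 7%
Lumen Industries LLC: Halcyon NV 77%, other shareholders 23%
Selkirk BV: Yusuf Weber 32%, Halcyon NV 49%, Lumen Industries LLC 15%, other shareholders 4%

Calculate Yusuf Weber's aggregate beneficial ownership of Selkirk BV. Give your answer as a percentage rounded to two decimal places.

Yusuf reaches Selkirk along 3 paths.
Direct stake: 32% = 32%.
Via Halcyon: 46% × 49% = 22.54%.
Via Halcyon → Lumen: 46% × 77% × 15% = 5.313%.
Total: 32% + 22.54% + 5.313% = 59.853%.
Rounded: 59.85%.

59.85%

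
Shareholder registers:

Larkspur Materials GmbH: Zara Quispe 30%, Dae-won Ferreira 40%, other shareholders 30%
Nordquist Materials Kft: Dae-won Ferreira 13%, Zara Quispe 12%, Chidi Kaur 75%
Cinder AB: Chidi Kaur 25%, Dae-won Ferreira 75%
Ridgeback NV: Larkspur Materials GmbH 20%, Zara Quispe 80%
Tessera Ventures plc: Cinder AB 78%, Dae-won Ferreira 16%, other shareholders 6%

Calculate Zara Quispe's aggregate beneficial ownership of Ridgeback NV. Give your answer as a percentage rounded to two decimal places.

86.00%

Zara reaches Ridgeback along 2 paths.
Via Larkspur: 30% × 20% = 6%.
Direct stake: 80% = 80%.
Total: 6% + 80% = 86%.
Rounded: 86.00%.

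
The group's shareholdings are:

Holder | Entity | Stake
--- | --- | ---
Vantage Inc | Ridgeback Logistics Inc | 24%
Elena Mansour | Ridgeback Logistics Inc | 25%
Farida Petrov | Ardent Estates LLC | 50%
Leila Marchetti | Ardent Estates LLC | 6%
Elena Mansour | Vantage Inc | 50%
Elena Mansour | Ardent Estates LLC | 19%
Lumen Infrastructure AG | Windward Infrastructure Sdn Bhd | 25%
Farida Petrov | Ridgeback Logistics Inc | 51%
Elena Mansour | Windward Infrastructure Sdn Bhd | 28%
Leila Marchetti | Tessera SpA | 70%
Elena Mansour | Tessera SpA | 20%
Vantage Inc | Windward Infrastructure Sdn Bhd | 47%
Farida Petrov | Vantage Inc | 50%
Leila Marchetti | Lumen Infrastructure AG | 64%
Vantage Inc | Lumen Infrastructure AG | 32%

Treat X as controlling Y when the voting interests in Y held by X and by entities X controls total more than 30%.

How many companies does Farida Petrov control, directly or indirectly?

5

Farida holds 50% of Ardent, so Farida controls Ardent.
Farida holds 50% of Vantage, so Farida controls Vantage.
Farida and Vantage together hold 51% + 24% = 75% of Ridgeback, so Farida controls Ridgeback.
Vantage holds 32% of Lumen, so Farida controls Lumen.
Vantage and Lumen together hold 47% + 25% = 72% of Windward, so Farida controls Windward.
No other company's threshold is met.
Farida controls 5 companies.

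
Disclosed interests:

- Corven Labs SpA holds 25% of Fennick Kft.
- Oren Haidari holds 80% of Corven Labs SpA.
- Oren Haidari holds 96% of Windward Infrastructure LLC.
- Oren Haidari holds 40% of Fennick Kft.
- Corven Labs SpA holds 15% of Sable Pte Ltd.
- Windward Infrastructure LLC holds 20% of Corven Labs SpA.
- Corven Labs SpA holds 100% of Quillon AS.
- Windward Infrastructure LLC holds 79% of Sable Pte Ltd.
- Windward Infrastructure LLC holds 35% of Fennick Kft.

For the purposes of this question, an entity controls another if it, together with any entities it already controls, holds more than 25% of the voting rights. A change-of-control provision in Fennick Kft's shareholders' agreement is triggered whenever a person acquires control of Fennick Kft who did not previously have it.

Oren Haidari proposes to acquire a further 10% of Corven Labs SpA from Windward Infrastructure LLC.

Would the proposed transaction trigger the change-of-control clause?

No

The purchase adds only to Oren's holdings (Windward's stake shrinks), so Oren is the only person who could newly come to control Fennick.
Oren holds 96% of Windward, so Oren controls Windward.
Windward and Oren together hold 20% + 80% = 100% of Corven, so Oren controls Corven.
Windward and Oren and Corven together hold 35% + 40% + 25% = 100% of Fennick, so Oren controls Fennick.
So Oren already controls Fennick before the transaction.
After the purchase, Oren's direct stake in Corven rises to 80% + 10% = 90%, and Windward's stake falls to 10%.
Oren controlled Fennick already, so this is not a new person acquiring control; every other person's position is unchanged or reduced.
No new person acquires control, so the clause is not triggered.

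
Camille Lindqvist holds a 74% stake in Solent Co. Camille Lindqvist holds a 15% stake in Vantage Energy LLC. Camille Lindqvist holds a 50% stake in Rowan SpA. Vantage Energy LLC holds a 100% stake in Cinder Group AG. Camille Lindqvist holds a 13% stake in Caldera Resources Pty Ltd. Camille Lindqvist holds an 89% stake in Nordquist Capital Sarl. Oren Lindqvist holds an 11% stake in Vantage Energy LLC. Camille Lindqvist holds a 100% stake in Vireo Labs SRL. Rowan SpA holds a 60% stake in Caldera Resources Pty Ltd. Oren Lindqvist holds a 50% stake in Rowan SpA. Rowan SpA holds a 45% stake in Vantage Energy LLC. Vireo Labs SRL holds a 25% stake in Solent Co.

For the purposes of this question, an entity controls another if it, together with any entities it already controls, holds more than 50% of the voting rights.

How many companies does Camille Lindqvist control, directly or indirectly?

3

Camille holds 100% of Vireo, so Camille controls Vireo.
Camille and Vireo together hold 74% + 25% = 99% of Solent, so Camille controls Solent.
Camille holds 89% of Nordquist, so Camille controls Nordquist.
No other company's threshold is met.
Camille controls 3 companies.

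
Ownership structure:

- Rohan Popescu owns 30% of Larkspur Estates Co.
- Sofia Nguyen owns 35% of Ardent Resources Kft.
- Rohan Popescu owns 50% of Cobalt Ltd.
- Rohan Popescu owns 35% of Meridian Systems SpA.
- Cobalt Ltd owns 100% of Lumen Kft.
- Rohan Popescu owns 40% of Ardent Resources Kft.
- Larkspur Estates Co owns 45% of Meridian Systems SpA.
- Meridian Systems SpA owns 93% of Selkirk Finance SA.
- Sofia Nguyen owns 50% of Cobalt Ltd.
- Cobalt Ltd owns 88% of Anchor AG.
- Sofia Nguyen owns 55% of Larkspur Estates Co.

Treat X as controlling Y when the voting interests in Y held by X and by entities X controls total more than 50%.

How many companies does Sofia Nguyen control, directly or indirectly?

1

Sofia holds 55% of Larkspur, so Sofia controls Larkspur.
No other company's threshold is met.
Sofia controls 1 company.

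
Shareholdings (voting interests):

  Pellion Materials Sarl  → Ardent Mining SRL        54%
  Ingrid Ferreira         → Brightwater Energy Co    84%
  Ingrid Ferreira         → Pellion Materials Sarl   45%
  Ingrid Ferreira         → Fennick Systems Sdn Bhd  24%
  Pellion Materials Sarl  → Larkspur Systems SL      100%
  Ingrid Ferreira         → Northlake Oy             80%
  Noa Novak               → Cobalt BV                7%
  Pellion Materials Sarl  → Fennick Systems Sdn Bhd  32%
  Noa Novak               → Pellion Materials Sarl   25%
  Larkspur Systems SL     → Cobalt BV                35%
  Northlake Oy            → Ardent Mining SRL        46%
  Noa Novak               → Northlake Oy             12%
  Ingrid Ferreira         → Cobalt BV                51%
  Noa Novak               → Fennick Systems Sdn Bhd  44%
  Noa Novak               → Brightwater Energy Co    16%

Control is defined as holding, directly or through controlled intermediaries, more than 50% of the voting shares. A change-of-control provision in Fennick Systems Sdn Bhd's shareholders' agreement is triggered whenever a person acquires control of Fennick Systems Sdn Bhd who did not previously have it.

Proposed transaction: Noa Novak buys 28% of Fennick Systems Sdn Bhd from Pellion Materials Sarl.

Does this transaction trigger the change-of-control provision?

The purchase adds only to Noa's holdings (Pellion's stake shrinks), so Noa is the only person who could newly come to control Fennick.
Noa's largest direct stake is 44% in Fennick, which does not meet the threshold, so Noa controls no company.
In Fennick, Noa's side holds only 44%, not > 50%.
So before the transaction, Noa does not control Fennick.
After the purchase, Noa's direct stake in Fennick rises to 44% + 28% = 72%, and Pellion's stake falls to 4%.
Noa holds 72% of Fennick, so Noa controls Fennick.
Noa did not control Fennick before and does after, so the clause is triggered.

Yes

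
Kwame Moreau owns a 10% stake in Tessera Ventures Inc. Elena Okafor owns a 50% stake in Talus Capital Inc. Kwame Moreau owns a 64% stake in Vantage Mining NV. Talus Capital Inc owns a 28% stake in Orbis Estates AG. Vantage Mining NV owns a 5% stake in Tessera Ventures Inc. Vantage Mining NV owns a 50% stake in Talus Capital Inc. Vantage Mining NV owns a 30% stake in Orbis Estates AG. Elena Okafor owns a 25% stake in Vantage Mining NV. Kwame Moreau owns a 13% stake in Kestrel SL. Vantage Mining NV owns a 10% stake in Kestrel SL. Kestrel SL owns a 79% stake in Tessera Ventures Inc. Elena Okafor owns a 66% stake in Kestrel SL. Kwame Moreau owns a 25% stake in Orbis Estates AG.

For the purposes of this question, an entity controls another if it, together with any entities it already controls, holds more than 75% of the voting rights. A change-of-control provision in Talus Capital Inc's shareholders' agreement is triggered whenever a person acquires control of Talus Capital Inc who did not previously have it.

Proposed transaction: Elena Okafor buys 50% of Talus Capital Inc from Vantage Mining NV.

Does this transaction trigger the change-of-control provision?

The purchase adds only to Elena's holdings (Vantage's stake shrinks), so Elena is the only person who could newly come to control Talus.
Elena's largest direct stake is 66% in Kestrel, which does not meet the threshold, so Elena controls no company.
In Talus, Elena's side holds only 50%, not > 75%.
So before the transaction, Elena does not control Talus.
After the purchase, Elena's direct stake in Talus rises to 50% + 50% = 100%, and Vantage's stake falls to 0%.
Elena holds 100% of Talus, so Elena controls Talus.
Elena did not control Talus before and does after, so the clause is triggered.

Yes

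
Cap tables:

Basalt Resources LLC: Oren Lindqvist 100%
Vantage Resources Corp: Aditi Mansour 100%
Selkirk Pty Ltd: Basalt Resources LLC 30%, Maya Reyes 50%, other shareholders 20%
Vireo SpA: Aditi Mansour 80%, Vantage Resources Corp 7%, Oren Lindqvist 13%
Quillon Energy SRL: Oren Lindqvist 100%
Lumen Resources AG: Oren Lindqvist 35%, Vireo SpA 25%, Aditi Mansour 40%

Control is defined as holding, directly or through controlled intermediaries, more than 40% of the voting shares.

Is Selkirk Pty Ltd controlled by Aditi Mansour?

No

Aditi holds 100% of Vantage, so Aditi controls Vantage.
Aditi and Vantage together hold 80% + 7% = 87% of Vireo, so Aditi controls Vireo.
Vireo and Aditi together hold 25% + 40% = 65% of Lumen, so Aditi controls Lumen.
Neither Aditi nor any entity Aditi controls holds any voting interest in Selkirk.
So Aditi does not control Selkirk.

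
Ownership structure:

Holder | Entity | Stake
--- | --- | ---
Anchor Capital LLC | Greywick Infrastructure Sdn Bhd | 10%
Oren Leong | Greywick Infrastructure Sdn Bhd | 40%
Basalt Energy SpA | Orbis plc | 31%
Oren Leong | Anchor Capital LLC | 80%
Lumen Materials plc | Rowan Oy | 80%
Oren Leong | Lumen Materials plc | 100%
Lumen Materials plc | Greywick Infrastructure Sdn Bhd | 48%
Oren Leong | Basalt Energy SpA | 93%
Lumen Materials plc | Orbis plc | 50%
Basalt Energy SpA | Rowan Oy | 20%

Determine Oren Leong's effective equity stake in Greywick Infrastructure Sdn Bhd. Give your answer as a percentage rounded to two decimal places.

Oren reaches Greywick along 3 paths.
Via Lumen: 100% × 48% = 48%.
Direct stake: 40% = 40%.
Via Anchor: 80% × 10% = 8%.
Total: 48% + 40% + 8% = 96%.
Rounded: 96.00%.

96.00%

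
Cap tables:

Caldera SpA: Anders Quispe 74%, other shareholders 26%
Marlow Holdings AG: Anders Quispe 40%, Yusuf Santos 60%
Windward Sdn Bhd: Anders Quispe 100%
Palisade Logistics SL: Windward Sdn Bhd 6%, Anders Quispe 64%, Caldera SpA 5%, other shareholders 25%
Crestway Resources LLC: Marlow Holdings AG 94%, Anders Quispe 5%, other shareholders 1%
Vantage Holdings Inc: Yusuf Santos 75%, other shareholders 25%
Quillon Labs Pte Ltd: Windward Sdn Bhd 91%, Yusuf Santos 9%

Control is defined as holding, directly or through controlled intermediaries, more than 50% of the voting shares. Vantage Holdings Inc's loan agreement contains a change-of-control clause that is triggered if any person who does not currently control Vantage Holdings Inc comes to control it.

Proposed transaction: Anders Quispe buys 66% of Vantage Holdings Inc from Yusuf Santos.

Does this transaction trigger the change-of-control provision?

The purchase adds only to Anders's holdings (Yusuf's stake shrinks), so Anders is the only person who could newly come to control Vantage.
Anders holds 74% of Caldera, so Anders controls Caldera.
Anders holds 100% of Windward, so Anders controls Windward.
Windward and Anders and Caldera together hold 6% + 64% + 5% = 75% of Palisade, so Anders controls Palisade.
Windward holds 91% of Quillon, so Anders controls Quillon.
Neither Anders nor any entity Anders controls holds any voting interest in Vantage.
So before the transaction, Anders does not control Vantage.
After the purchase, Anders holds 66% of Vantage directly, and Yusuf's stake falls to 9%.
Anders holds 66% of Vantage, so Anders controls Vantage.
Anders did not control Vantage before and does after, so the clause is triggered.

Yes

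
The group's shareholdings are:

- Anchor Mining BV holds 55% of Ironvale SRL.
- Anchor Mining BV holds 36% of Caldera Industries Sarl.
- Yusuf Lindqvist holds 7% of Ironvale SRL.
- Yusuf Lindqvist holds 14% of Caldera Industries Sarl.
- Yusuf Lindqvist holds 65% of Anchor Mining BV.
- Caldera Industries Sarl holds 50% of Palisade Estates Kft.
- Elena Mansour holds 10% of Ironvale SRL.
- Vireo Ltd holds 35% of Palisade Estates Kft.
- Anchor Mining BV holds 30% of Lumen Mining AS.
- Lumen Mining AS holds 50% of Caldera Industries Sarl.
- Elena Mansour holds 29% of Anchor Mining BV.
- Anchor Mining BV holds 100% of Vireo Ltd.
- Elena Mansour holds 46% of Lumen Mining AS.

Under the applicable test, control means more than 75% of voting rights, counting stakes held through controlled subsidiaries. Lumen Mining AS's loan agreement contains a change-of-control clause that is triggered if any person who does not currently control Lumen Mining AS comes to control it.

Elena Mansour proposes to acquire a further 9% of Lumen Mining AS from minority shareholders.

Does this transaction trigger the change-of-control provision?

No

The purchase changes only Elena's holdings, so Elena is the only person who could newly come to control Lumen.
Elena's largest direct stake is 46% in Lumen, which does not meet the threshold, so Elena controls no company.
In Lumen, Elena's side holds only 46%, not > 75%.
So before the transaction, Elena does not control Lumen.
After the purchase, Elena's direct stake in Lumen rises to 46% + 9% = 55%.
After the transaction, Elena's side holds 55% of Lumen, not > 75%, so Elena still does not control Lumen.
No new person acquires control, so the clause is not triggered.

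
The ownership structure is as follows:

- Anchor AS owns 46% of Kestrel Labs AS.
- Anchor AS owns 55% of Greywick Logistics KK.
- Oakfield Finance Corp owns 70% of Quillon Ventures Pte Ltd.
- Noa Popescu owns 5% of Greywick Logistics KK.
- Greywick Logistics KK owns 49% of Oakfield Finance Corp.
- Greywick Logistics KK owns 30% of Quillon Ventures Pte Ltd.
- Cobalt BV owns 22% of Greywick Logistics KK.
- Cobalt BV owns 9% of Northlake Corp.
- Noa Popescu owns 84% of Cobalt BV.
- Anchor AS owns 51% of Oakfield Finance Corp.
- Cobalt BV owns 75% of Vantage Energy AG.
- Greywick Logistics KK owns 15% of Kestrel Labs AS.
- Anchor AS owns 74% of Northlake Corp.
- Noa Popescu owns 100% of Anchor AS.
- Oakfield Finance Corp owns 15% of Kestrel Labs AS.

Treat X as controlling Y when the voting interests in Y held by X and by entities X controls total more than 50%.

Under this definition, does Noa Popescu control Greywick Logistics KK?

Noa holds 100% of Anchor, so Noa controls Anchor.
Noa holds 84% of Cobalt, so Noa controls Cobalt.
Noa and Cobalt and Anchor together hold 5% + 22% + 55% = 82% of Greywick, so Noa controls Greywick.

Yes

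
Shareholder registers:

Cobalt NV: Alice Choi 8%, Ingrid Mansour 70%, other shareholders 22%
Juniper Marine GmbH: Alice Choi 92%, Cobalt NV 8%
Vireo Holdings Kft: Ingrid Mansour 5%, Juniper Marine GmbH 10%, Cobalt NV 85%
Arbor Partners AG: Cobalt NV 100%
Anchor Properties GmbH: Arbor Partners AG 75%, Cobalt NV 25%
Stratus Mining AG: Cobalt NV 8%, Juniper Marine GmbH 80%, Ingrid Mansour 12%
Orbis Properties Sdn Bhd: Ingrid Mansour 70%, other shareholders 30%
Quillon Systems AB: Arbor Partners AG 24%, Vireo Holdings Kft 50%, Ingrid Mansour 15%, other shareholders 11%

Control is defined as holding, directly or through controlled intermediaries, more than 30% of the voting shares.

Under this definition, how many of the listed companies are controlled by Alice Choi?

2

Alice holds 92% of Juniper, so Alice controls Juniper.
Juniper holds 80% of Stratus, so Alice controls Stratus.
No other company's threshold is met.
Alice controls 2 companies.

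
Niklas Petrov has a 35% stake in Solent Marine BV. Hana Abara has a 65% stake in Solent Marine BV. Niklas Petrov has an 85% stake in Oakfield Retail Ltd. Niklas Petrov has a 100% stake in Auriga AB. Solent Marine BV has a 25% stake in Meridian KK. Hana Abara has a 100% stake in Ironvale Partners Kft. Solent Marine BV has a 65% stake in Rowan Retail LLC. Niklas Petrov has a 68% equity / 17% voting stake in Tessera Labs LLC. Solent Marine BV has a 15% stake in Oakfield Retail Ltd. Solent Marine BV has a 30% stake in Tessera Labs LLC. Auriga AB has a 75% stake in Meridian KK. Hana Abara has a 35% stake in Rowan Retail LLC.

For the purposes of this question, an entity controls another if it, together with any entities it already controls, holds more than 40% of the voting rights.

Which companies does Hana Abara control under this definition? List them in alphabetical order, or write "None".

Ironvale Partners Kft, Rowan Retail LLC, Solent Marine BV

Hana holds 100% of Ironvale, so Hana controls Ironvale.
Hana holds 65% of Solent, so Hana controls Solent.
Hana and Solent together hold 35% + 65% = 100% of Rowan, so Hana controls Rowan.
No other company's threshold is met.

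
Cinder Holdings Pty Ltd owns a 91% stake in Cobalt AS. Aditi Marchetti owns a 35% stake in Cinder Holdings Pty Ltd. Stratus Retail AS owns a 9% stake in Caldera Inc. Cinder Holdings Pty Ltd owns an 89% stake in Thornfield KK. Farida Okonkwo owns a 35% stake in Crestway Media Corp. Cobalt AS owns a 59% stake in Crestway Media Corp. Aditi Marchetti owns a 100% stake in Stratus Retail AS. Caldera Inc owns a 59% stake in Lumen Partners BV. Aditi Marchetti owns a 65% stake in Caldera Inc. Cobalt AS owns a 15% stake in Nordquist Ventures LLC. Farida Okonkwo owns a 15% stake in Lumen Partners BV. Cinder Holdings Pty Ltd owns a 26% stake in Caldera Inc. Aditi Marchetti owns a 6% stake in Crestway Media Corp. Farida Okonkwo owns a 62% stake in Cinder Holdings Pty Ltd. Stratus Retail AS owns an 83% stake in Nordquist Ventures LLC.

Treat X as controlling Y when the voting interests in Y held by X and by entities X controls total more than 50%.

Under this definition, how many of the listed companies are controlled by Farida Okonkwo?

Farida holds 62% of Cinder, so Farida controls Cinder.
Cinder holds 91% of Cobalt, so Farida controls Cobalt.
Cinder holds 89% of Thornfield, so Farida controls Thornfield.
Farida and Cobalt together hold 35% + 59% = 94% of Crestway, so Farida controls Crestway.
No other company's threshold is met.
Farida controls 4 companies.

4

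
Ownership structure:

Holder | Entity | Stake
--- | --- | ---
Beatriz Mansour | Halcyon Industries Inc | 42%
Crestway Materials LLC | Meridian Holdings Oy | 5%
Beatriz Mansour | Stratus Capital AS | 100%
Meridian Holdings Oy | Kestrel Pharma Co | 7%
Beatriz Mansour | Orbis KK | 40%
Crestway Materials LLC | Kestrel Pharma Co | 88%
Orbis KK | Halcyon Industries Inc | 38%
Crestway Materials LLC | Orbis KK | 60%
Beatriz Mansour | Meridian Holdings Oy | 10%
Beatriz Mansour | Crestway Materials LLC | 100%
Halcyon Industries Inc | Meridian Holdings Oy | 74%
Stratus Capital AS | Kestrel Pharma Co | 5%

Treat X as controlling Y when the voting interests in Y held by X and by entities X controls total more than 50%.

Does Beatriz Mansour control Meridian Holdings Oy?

Yes

Beatriz holds 100% of Crestway, so Beatriz controls Crestway.
Beatriz and Crestway together hold 40% + 60% = 100% of Orbis, so Beatriz controls Orbis.
Beatriz and Orbis together hold 42% + 38% = 80% of Halcyon, so Beatriz controls Halcyon.
Crestway and Halcyon and Beatriz together hold 5% + 74% + 10% = 89% of Meridian, so Beatriz controls Meridian.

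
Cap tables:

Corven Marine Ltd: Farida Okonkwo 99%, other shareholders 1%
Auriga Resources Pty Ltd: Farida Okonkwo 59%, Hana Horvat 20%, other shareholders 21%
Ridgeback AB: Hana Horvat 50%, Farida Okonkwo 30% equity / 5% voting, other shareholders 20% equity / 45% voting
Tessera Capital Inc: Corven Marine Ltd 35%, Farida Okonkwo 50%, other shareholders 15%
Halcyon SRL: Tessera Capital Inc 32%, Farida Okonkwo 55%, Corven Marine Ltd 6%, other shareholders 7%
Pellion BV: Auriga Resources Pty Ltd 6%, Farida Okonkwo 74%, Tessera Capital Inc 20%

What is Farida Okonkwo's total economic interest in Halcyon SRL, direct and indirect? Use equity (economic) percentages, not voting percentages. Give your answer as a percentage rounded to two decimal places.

Farida reaches Halcyon along 4 paths.
Via Corven → Tessera: 99% × 35% × 32% = 11.088%.
Via Tessera: 50% × 32% = 16%.
Direct stake: 55% = 55%.
Via Corven: 99% × 6% = 5.94%.
Total: 11.088% + 16% + 55% + 5.94% = 88.028%.
Rounded: 88.03%.

88.03%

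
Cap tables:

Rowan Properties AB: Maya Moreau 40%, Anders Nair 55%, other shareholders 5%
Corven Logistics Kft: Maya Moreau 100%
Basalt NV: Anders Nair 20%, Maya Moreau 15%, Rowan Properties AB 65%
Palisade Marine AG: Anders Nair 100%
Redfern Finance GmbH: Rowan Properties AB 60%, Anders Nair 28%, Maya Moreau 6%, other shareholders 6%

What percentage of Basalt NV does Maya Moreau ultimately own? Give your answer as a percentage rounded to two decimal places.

41.00%

Maya reaches Basalt along 2 paths.
Direct stake: 15% = 15%.
Via Rowan: 40% × 65% = 26%.
Total: 15% + 26% = 41%.
Rounded: 41.00%.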